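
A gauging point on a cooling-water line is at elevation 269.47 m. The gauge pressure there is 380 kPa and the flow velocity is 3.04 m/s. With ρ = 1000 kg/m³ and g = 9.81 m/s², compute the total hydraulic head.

Pressure head ψ = P/(ρg) = 380×1000 / (1000 × 9.81) = 38.74 m.
Velocity head = v²/(2g) = 3.04² / (2 × 9.81) = 0.471 m.
h = z + ψ + v²/(2g) = 269.47 + 38.74 + 0.471 = 308.68 m.

h ≈ 308.68 m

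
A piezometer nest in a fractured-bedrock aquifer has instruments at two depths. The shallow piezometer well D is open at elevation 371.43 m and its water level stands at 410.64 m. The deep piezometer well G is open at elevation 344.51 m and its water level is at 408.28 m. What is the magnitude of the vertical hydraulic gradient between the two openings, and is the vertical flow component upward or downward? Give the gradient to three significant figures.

Total head at well D: h = 410.64 m (water level in the standpipe).
Total head at well G: h = 408.28 m.
Δh = h(well D) − h(well G) = 410.64 − 408.28 = 2.36 m.
Vertical separation Δz = 371.43 − 344.51 = 26.92 m.
|i_v| = |Δh| / Δz = 2.36 / 26.92 = 0.0877.
Head is higher in the shallow piezometer, so vertical flow is downward (recharge condition).

|i_v| ≈ 0.0877; vertical flow is downward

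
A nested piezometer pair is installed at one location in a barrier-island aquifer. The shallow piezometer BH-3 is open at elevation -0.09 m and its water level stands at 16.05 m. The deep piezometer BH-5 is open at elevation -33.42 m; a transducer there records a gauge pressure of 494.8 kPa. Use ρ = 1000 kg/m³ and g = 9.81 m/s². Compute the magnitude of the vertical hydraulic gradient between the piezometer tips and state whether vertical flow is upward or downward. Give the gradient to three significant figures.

|i_v| ≈ 0.0291; vertical flow is upward

Total head at BH-3: h = 16.05 m (water level in the standpipe).
Pressure head at BH-5: ψ = P/(ρg) = 494.8×1000 / (1000 × 9.81) = 50.44 m.
Total head at BH-5: h = z + ψ = -33.42 + 50.44 = 17.02 m.
Δh = h(BH-3) − h(BH-5) = 16.05 − 17.02 = -0.97 m.
Vertical separation Δz = -0.09 − (-33.42) = 33.33 m.
|i_v| = |Δh| / Δz = 0.97 / 33.33 = 0.0291.
Head is higher in the deep piezometer, so vertical flow is upward (discharge condition).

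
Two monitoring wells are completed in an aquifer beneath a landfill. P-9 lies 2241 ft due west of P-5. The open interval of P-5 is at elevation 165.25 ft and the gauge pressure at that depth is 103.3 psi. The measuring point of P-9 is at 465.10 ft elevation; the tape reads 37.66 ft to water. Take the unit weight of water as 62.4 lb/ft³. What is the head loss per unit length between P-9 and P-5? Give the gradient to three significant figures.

i ≈ 0.0106 ft/ft

Pressure head at P-5: ψ = 144·P/γ = 144 × 103.3 / 62.4 = 238.38 ft.
Total head at P-5: h = z + ψ = 165.25 + 238.38 = 403.63 ft.
Total head at P-9: h = 465.10 − 37.66 = 427.44 ft.
Head difference: h(P-5) − h(P-9) = 403.63 − 427.44 = -23.81 ft.
Hydraulic gradient: i = |Δh| / L = 23.81 / 2241 = 0.0106.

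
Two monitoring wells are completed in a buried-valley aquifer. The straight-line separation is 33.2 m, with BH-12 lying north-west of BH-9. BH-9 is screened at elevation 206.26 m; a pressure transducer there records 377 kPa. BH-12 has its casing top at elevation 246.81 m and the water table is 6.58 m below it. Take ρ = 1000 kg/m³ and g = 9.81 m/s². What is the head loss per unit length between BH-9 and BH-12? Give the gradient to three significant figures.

Pressure head at BH-9: ψ = P/(ρg) = 377×1000 / (1000 × 9.81) = 38.43 m.
Total head at BH-9: h = z + ψ = 206.26 + 38.43 = 244.69 m.
Total head at BH-12: h = 246.81 − 6.58 = 240.23 m.
Head difference: h(BH-9) − h(BH-12) = 244.69 − 240.23 = 4.46 m.
Hydraulic gradient: i = |Δh| / L = 4.46 / 33.2 = 0.134.

i ≈ 0.134 m/m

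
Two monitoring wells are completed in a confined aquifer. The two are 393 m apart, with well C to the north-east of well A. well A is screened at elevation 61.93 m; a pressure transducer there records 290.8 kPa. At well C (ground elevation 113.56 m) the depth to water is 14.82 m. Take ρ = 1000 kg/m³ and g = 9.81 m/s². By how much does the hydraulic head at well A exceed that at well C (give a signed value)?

Δh ≈ -7.17 m

Pressure head at well A: ψ = P/(ρg) = 290.8×1000 / (1000 × 9.81) = 29.64 m.
Total head at well A: h = z + ψ = 61.93 + 29.64 = 91.57 m.
Total head at well C: h = 113.56 − 14.82 = 98.74 m.
Head difference: h(well A) − h(well C) = 91.57 − 98.74 = -7.17 m.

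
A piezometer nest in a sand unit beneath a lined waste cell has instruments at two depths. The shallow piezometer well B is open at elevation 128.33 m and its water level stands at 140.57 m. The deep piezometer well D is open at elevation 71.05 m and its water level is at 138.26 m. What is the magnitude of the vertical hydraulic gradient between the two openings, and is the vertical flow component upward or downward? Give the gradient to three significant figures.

|i_v| ≈ 0.0403; vertical flow is downward

Total head at well B: h = 140.57 m (water level in the standpipe).
Total head at well D: h = 138.26 m.
Δh = h(well B) − h(well D) = 140.57 − 138.26 = 2.31 m.
Vertical separation Δz = 128.33 − 71.05 = 57.28 m.
|i_v| = |Δh| / Δz = 2.31 / 57.28 = 0.0403.
Head is higher in the shallow piezometer, so vertical flow is downward (recharge condition).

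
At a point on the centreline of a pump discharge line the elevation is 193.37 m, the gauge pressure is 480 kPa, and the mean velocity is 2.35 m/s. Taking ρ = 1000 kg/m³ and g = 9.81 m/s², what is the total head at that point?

h ≈ 242.58 m

Pressure head ψ = P/(ρg) = 480×1000 / (1000 × 9.81) = 48.93 m.
Velocity head = v²/(2g) = 2.35² / (2 × 9.81) = 0.281 m.
h = z + ψ + v²/(2g) = 193.37 + 48.93 + 0.281 = 242.58 m.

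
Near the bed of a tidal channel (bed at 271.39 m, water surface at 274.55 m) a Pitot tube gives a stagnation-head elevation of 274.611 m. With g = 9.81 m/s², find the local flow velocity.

v ≈ 1.09 m/s

Near the bed, under hydrostatic conditions, the piezometric head (z + ψ) equals the free-surface elevation, 274.55 m.
Velocity head = total − piezometric = 274.611 − 274.55 = 0.061 m.
v = √(2g·h_v) = √(2 × 9.81 × 0.061) = 1.09 m/s.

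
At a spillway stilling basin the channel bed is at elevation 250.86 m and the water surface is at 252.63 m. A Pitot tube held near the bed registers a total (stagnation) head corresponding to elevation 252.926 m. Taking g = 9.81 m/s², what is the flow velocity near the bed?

v ≈ 2.41 m/s

Near the bed, under hydrostatic conditions, the piezometric head (z + ψ) equals the free-surface elevation, 252.63 m.
Velocity head = total − piezometric = 252.926 − 252.63 = 0.296 m.
v = √(2g·h_v) = √(2 × 9.81 × 0.296) = 2.41 m/s.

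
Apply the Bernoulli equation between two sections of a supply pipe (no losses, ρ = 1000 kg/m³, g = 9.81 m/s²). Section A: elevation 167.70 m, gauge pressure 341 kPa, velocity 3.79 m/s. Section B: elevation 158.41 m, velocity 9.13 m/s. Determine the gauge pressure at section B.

Pressure head at A: ψ₁ = P₁/(ρg) = 341×1000 / (1000 × 9.81) = 34.76 m.
Velocity heads: v₁²/2g = 3.79²/19.62 = 0.732 m; v₂²/2g = 9.13²/19.62 = 4.249 m.
Total head H = z₁ + ψ₁ + v₁²/2g = 167.70 + 34.76 + 0.732 = 203.19 m.
ψ₂ = H − z₂ − v₂²/2g = 203.19 − 158.41 − 4.249 = 40.53 m.
P₂ = ρgψ₂ = 1000 × 9.81 × 40.53 ≈ 398 kPa.

P₂ ≈ 398 kPa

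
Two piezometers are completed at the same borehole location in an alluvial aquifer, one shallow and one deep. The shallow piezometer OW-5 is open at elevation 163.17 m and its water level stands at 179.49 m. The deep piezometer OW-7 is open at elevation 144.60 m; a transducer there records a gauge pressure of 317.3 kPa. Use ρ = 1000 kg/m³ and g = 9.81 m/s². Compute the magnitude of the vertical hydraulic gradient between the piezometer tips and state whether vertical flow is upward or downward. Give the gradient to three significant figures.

|i_v| ≈ 0.137; vertical flow is downward

Total head at OW-5: h = 179.49 m (water level in the standpipe).
Pressure head at OW-7: ψ = P/(ρg) = 317.3×1000 / (1000 × 9.81) = 32.34 m.
Total head at OW-7: h = z + ψ = 144.60 + 32.34 = 176.94 m.
Δh = h(OW-5) − h(OW-7) = 179.49 − 176.94 = 2.55 m.
Vertical separation Δz = 163.17 − 144.60 = 18.57 m.
|i_v| = |Δh| / Δz = 2.55 / 18.57 = 0.137.
Head is higher in the shallow piezometer, so vertical flow is downward (recharge condition).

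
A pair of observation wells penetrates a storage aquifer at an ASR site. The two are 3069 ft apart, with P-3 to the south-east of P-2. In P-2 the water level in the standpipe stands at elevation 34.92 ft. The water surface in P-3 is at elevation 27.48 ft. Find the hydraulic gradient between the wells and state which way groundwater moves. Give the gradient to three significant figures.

Total head at P-2: h = 34.92 ft (water level in the piezometer is the total head).
Total head at P-3: h = 27.48 ft (water level in the piezometer is the total head).
Head difference: h(P-2) − h(P-3) = 34.92 − 27.48 = 7.44 ft.
Hydraulic gradient: i = |Δh| / L = 7.44 / 3069 = 0.00242.
Flow is from higher to lower head: from P-2 toward P-3, i.e. toward the south-east.

i ≈ 0.00242; groundwater flows toward the south-east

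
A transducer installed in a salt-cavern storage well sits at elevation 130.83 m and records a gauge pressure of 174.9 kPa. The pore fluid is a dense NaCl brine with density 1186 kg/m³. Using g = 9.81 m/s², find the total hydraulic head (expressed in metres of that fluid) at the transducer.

ψ = P/(ρg) = 174.9×1000 / (1186 × 9.81) = 15.03 m.
h = z + ψ = 130.83 + 15.03 = 145.86 m.

h ≈ 145.86 m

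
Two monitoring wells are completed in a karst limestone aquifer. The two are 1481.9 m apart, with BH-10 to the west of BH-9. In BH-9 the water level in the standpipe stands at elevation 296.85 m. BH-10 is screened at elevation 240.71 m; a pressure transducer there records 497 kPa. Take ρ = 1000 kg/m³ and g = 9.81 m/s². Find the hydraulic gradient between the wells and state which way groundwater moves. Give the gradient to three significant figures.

i ≈ 0.00370; groundwater flows toward the west

Total head at BH-9: h = 296.85 m (water level in the piezometer is the total head).
Pressure head at BH-10: ψ = P/(ρg) = 497×1000 / (1000 × 9.81) = 50.66 m.
Total head at BH-10: h = z + ψ = 240.71 + 50.66 = 291.37 m.
Head difference: h(BH-9) − h(BH-10) = 296.85 − 291.37 = 5.48 m.
Hydraulic gradient: i = |Δh| / L = 5.48 / 1481.9 = 0.00370.
Flow is from higher to lower head: from BH-9 toward BH-10, i.e. toward the west.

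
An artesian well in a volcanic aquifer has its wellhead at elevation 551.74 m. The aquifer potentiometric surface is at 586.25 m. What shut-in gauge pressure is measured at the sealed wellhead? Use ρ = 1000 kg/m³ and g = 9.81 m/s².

Head above the cap: Δh = 586.25 − 551.74 = 34.51 m.
P = ρgΔh = 1000 × 9.81 × 34.51 = 338543 Pa ≈ 339 kPa.

P ≈ 339 kPa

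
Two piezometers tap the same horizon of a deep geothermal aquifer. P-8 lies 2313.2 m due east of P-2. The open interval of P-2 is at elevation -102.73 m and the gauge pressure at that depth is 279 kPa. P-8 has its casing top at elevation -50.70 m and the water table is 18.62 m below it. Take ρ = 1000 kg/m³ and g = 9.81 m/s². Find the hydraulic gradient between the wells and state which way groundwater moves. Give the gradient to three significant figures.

i ≈ 0.00215; groundwater flows toward the west

Pressure head at P-2: ψ = P/(ρg) = 279×1000 / (1000 × 9.81) = 28.44 m.
Total head at P-2: h = z + ψ = -102.73 + 28.44 = -74.29 m.
Total head at P-8: h = -50.70 − 18.62 = -69.32 m.
Head difference: h(P-2) − h(P-8) = -74.29 − (-69.32) = -4.97 m.
Hydraulic gradient: i = |Δh| / L = 4.97 / 2313.2 = 0.00215.
Flow is from higher to lower head: from P-8 toward P-2, i.e. toward the west.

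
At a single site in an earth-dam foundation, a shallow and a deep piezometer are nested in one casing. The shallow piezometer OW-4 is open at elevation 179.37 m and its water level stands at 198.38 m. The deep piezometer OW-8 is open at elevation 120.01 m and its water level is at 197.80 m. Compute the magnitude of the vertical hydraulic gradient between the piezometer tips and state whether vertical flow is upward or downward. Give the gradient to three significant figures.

|i_v| ≈ 0.00977; vertical flow is downward

Total head at OW-4: h = 198.38 m (water level in the standpipe).
Total head at OW-8: h = 197.80 m.
Δh = h(OW-4) − h(OW-8) = 198.38 − 197.80 = 0.58 m.
Vertical separation Δz = 179.37 − 120.01 = 59.36 m.
|i_v| = |Δh| / Δz = 0.58 / 59.36 = 0.00977.
Head is higher in the shallow piezometer, so vertical flow is downward (recharge condition).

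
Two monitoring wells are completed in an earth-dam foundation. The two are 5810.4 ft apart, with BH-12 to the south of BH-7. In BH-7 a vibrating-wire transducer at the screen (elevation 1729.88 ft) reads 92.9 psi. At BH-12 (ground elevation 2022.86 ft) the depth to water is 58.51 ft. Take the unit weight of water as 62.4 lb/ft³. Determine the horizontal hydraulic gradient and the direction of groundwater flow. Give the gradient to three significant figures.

Pressure head at BH-7: ψ = 144·P/γ = 144 × 92.9 / 62.4 = 214.38 ft.
Total head at BH-7: h = z + ψ = 1729.88 + 214.38 = 1944.26 ft.
Total head at BH-12: h = 2022.86 − 58.51 = 1964.35 ft.
Head difference: h(BH-7) − h(BH-12) = 1944.26 − 1964.35 = -20.09 ft.
Hydraulic gradient: i = |Δh| / L = 20.09 / 5810.4 = 0.00346.
Flow is from higher to lower head: from BH-12 toward BH-7, i.e. toward the north.

i ≈ 0.00346; groundwater flows toward the north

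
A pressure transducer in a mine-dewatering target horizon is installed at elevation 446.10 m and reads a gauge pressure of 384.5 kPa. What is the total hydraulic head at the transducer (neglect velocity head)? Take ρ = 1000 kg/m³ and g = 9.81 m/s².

h ≈ 485.29 m

ψ = P/(ρg) = 384.5×1000 / (1000 × 9.81) = 39.19 m.
h = z + ψ = 446.10 + 39.19 = 485.29 m.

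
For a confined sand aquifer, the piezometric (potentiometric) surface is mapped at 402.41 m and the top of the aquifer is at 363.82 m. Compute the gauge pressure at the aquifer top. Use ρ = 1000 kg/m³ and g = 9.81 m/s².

Pressure head at the aquifer top: ψ = h − z = 402.41 − 363.82 = 38.59 m.
P = ρgψ = 1000 × 9.81 × 38.59 = 378568 Pa ≈ 379 kPa.

P ≈ 379 kPa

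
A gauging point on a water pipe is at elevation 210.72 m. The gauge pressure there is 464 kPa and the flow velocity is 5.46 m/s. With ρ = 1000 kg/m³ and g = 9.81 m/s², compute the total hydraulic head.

Pressure head ψ = P/(ρg) = 464×1000 / (1000 × 9.81) = 47.30 m.
Velocity head = v²/(2g) = 5.46² / (2 × 9.81) = 1.519 m.
h = z + ψ + v²/(2g) = 210.72 + 47.30 + 1.519 = 259.54 m.

h ≈ 259.54 m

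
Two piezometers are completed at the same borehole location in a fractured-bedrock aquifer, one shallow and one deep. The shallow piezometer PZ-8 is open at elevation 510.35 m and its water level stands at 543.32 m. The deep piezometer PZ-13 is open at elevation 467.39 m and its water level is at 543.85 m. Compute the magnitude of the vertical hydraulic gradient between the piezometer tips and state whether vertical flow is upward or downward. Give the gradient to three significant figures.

Total head at PZ-8: h = 543.32 m (water level in the standpipe).
Total head at PZ-13: h = 543.85 m.
Δh = h(PZ-8) − h(PZ-13) = 543.32 − 543.85 = -0.53 m.
Vertical separation Δz = 510.35 − 467.39 = 42.96 m.
|i_v| = |Δh| / Δz = 0.53 / 42.96 = 0.0123.
Head is higher in the deep piezometer, so vertical flow is upward (discharge condition).

|i_v| ≈ 0.0123; vertical flow is upward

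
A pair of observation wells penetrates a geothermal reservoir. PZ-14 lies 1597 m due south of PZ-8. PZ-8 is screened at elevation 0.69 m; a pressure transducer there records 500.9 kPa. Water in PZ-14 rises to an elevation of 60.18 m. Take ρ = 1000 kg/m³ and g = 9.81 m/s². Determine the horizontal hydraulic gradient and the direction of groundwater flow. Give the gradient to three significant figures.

Pressure head at PZ-8: ψ = P/(ρg) = 500.9×1000 / (1000 × 9.81) = 51.06 m.
Total head at PZ-8: h = z + ψ = 0.69 + 51.06 = 51.75 m.
Total head at PZ-14: h = 60.18 m (water level in the piezometer is the total head).
Head difference: h(PZ-8) − h(PZ-14) = 51.75 − 60.18 = -8.43 m.
Hydraulic gradient: i = |Δh| / L = 8.43 / 1597 = 0.00528.
Flow is from higher to lower head: from PZ-14 toward PZ-8, i.e. toward the north.

i ≈ 0.00528; groundwater flows toward the north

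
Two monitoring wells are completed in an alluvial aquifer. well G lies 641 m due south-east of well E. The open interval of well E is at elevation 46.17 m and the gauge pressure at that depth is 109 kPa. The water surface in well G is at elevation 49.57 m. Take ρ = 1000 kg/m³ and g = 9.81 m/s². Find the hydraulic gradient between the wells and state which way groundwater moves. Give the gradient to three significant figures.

i ≈ 0.0120; groundwater flows toward the south-east

Pressure head at well E: ψ = P/(ρg) = 109×1000 / (1000 × 9.81) = 11.11 m.
Total head at well E: h = z + ψ = 46.17 + 11.11 = 57.28 m.
Total head at well G: h = 49.57 m (water level in the piezometer is the total head).
Head difference: h(well E) − h(well G) = 57.28 − 49.57 = 7.71 m.
Hydraulic gradient: i = |Δh| / L = 7.71 / 641 = 0.0120.
Flow is from higher to lower head: from well E toward well G, i.e. toward the south-east.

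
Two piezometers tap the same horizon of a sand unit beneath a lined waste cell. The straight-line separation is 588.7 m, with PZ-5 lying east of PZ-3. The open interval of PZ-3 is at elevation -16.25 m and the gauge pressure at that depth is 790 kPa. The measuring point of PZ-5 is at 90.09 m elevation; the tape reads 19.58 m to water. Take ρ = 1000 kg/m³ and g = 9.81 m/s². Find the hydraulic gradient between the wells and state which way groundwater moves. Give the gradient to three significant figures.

Pressure head at PZ-3: ψ = P/(ρg) = 790×1000 / (1000 × 9.81) = 80.53 m.
Total head at PZ-3: h = z + ψ = -16.25 + 80.53 = 64.28 m.
Total head at PZ-5: h = 90.09 − 19.58 = 70.51 m.
Head difference: h(PZ-3) − h(PZ-5) = 64.28 − 70.51 = -6.23 m.
Hydraulic gradient: i = |Δh| / L = 6.23 / 588.7 = 0.0106.
Flow is from higher to lower head: from PZ-5 toward PZ-3, i.e. toward the west.

i ≈ 0.0106; groundwater flows toward the west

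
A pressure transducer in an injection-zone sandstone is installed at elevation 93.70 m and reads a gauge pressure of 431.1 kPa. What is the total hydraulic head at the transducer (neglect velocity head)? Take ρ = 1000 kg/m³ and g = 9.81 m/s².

ψ = P/(ρg) = 431.1×1000 / (1000 × 9.81) = 43.94 m.
h = z + ψ = 93.70 + 43.94 = 137.64 m.

h ≈ 137.64 m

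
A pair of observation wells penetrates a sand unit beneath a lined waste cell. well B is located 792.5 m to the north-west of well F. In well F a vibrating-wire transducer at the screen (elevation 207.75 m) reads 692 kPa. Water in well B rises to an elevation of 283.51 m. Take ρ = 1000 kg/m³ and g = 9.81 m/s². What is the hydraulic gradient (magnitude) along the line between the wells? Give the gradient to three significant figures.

i ≈ 0.00659

Pressure head at well F: ψ = P/(ρg) = 692×1000 / (1000 × 9.81) = 70.54 m.
Total head at well F: h = z + ψ = 207.75 + 70.54 = 278.29 m.
Total head at well B: h = 283.51 m (water level in the piezometer is the total head).
Head difference: h(well F) − h(well B) = 278.29 − 283.51 = -5.22 m.
Hydraulic gradient: i = |Δh| / L = 5.22 / 792.5 = 0.00659.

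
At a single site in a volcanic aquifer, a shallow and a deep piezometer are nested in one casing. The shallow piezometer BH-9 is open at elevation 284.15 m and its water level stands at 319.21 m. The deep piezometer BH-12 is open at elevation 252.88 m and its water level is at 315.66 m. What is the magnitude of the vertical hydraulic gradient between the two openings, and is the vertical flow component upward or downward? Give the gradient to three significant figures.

Total head at BH-9: h = 319.21 m (water level in the standpipe).
Total head at BH-12: h = 315.66 m.
Δh = h(BH-9) − h(BH-12) = 319.21 − 315.66 = 3.55 m.
Vertical separation Δz = 284.15 − 252.88 = 31.27 m.
|i_v| = |Δh| / Δz = 3.55 / 31.27 = 0.114.
Head is higher in the shallow piezometer, so vertical flow is downward (recharge condition).

|i_v| ≈ 0.114; vertical flow is downward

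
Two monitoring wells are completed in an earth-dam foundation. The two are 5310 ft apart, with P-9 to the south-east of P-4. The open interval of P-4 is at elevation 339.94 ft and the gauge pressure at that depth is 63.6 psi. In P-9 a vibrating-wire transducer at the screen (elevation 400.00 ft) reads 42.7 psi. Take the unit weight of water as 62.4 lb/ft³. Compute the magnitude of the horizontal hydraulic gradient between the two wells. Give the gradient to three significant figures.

Pressure head at P-4: ψ = 144·P/γ = 144 × 63.6 / 62.4 = 146.77 ft.
Total head at P-4: h = z + ψ = 339.94 + 146.77 = 486.71 ft.
Pressure head at P-9: ψ = 144·P/γ = 144 × 42.7 / 62.4 = 98.54 ft.
Total head at P-9: h = z + ψ = 400.00 + 98.54 = 498.54 ft.
Head difference: h(P-4) − h(P-9) = 486.71 − 498.54 = -11.83 ft.
Hydraulic gradient: i = |Δh| / L = 11.83 / 5310 = 0.00223.

i ≈ 0.00223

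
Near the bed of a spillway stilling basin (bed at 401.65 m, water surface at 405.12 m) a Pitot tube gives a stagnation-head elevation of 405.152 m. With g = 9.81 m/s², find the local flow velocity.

Near the bed, under hydrostatic conditions, the piezometric head (z + ψ) equals the free-surface elevation, 405.12 m.
Velocity head = total − piezometric = 405.152 − 405.12 = 0.032 m.
v = √(2g·h_v) = √(2 × 9.81 × 0.032) = 0.792 m/s.

v ≈ 0.792 m/s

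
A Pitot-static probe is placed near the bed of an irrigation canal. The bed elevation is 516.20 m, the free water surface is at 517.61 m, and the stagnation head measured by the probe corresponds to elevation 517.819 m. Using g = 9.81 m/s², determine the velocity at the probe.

Near the bed, under hydrostatic conditions, the piezometric head (z + ψ) equals the free-surface elevation, 517.61 m.
Velocity head = total − piezometric = 517.819 − 517.61 = 0.209 m.
v = √(2g·h_v) = √(2 × 9.81 × 0.209) = 2.02 m/s.

v ≈ 2.02 m/s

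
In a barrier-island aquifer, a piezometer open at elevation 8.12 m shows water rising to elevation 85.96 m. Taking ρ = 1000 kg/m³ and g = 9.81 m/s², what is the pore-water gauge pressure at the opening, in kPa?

P ≈ 764 kPa

Pressure head ψ = h − z = 85.96 − 8.12 = 77.84 m.
P = ρgψ = 1000 × 9.81 × 77.84 = 763610 Pa ≈ 764 kPa.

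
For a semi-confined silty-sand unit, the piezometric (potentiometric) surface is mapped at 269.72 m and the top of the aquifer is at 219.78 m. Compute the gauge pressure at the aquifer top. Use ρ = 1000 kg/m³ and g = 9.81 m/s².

Pressure head at the aquifer top: ψ = h − z = 269.72 − 219.78 = 49.94 m.
P = ρgψ = 1000 × 9.81 × 49.94 = 489911 Pa ≈ 490 kPa.

P ≈ 490 kPa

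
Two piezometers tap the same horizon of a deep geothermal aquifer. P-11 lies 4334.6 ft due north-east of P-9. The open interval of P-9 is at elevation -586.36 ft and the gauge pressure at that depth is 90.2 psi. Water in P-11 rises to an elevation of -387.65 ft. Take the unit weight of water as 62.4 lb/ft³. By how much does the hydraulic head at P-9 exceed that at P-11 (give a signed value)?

Δh ≈ 9.44 ft

Pressure head at P-9: ψ = 144·P/γ = 144 × 90.2 / 62.4 = 208.15 ft.
Total head at P-9: h = z + ψ = -586.36 + 208.15 = -378.21 ft.
Total head at P-11: h = -387.65 ft (water level in the piezometer is the total head).
Head difference: h(P-9) − h(P-11) = -378.21 − (-387.65) = 9.44 ft.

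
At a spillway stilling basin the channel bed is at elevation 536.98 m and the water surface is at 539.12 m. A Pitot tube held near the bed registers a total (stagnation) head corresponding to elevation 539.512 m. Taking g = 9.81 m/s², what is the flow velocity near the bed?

Near the bed, under hydrostatic conditions, the piezometric head (z + ψ) equals the free-surface elevation, 539.12 m.
Velocity head = total − piezometric = 539.512 − 539.12 = 0.392 m.
v = √(2g·h_v) = √(2 × 9.81 × 0.392) = 2.77 m/s.

v ≈ 2.77 m/s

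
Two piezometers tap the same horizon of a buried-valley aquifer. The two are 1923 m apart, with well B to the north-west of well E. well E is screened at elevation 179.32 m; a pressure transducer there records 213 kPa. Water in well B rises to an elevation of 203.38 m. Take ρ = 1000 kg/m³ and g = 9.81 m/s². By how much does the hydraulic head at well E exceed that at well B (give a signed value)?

Pressure head at well E: ψ = P/(ρg) = 213×1000 / (1000 × 9.81) = 21.71 m.
Total head at well E: h = z + ψ = 179.32 + 21.71 = 201.03 m.
Total head at well B: h = 203.38 m (water level in the piezometer is the total head).
Head difference: h(well E) − h(well B) = 201.03 − 203.38 = -2.35 m.

Δh ≈ -2.35 m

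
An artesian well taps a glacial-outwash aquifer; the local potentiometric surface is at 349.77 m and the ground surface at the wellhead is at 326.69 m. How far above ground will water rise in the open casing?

Water rises to the potentiometric surface, so the rise above ground = 349.77 − 326.69 = 23.08 m.

≈ 23.08 m above ground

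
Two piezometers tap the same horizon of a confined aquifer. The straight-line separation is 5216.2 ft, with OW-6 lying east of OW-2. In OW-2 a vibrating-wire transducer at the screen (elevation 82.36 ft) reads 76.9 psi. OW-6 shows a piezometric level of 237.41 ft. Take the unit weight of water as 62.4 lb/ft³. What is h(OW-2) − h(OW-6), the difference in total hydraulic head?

Δh ≈ 22.41 ft

Pressure head at OW-2: ψ = 144·P/γ = 144 × 76.9 / 62.4 = 177.46 ft.
Total head at OW-2: h = z + ψ = 82.36 + 177.46 = 259.82 ft.
Total head at OW-6: h = 237.41 ft (water level in the piezometer is the total head).
Head difference: h(OW-2) − h(OW-6) = 259.82 − 237.41 = 22.41 ft.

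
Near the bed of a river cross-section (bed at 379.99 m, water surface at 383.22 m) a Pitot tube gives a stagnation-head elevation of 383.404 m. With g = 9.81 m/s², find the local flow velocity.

v ≈ 1.90 m/s

Near the bed, under hydrostatic conditions, the piezometric head (z + ψ) equals the free-surface elevation, 383.22 m.
Velocity head = total − piezometric = 383.404 − 383.22 = 0.184 m.
v = √(2g·h_v) = √(2 × 9.81 × 0.184) = 1.90 m/s.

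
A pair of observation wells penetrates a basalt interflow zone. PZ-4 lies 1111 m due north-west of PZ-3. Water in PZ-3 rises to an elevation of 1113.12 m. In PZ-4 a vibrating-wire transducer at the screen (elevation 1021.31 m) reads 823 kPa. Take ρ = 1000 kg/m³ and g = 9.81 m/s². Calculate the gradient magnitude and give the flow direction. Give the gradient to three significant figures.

i ≈ 0.00713; groundwater flows toward the north-west

Total head at PZ-3: h = 1113.12 m (water level in the piezometer is the total head).
Pressure head at PZ-4: ψ = P/(ρg) = 823×1000 / (1000 × 9.81) = 83.89 m.
Total head at PZ-4: h = z + ψ = 1021.31 + 83.89 = 1105.20 m.
Head difference: h(PZ-3) − h(PZ-4) = 1113.12 − 1105.20 = 7.92 m.
Hydraulic gradient: i = |Δh| / L = 7.92 / 1111 = 0.00713.
Flow is from higher to lower head: from PZ-3 toward PZ-4, i.e. toward the north-west.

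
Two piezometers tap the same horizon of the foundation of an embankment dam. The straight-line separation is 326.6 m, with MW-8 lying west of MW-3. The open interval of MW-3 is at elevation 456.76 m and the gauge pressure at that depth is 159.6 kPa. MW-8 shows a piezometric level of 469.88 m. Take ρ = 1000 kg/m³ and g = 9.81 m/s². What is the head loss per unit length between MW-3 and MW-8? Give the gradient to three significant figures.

Pressure head at MW-3: ψ = P/(ρg) = 159.6×1000 / (1000 × 9.81) = 16.27 m.
Total head at MW-3: h = z + ψ = 456.76 + 16.27 = 473.03 m.
Total head at MW-8: h = 469.88 m (water level in the piezometer is the total head).
Head difference: h(MW-3) − h(MW-8) = 473.03 − 469.88 = 3.15 m.
Hydraulic gradient: i = |Δh| / L = 3.15 / 326.6 = 0.00964.

i ≈ 0.00964 m/m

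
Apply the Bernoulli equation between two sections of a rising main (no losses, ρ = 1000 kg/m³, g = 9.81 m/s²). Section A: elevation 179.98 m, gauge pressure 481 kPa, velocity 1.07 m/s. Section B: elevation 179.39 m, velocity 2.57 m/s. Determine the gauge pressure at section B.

Pressure head at A: ψ₁ = P₁/(ρg) = 481×1000 / (1000 × 9.81) = 49.03 m.
Velocity heads: v₁²/2g = 1.07²/19.62 = 0.058 m; v₂²/2g = 2.57²/19.62 = 0.337 m.
Total head H = z₁ + ψ₁ + v₁²/2g = 179.98 + 49.03 + 0.058 = 229.07 m.
ψ₂ = H − z₂ − v₂²/2g = 229.07 − 179.39 − 0.337 = 49.34 m.
P₂ = ρgψ₂ = 1000 × 9.81 × 49.34 ≈ 484 kPa.

P₂ ≈ 484 kPa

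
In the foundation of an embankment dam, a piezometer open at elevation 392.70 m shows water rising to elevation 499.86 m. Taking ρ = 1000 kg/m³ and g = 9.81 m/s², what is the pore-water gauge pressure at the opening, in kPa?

Pressure head ψ = h − z = 499.86 − 392.70 = 107.16 m.
P = ρgψ = 1000 × 9.81 × 107.16 = 1051240 Pa ≈ 1050 kPa.

P ≈ 1050 kPa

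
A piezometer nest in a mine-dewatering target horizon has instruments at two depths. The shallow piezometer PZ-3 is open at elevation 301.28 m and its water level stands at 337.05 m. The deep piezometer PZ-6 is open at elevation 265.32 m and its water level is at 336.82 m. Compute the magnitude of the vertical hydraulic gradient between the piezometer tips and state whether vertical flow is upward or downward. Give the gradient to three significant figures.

|i_v| ≈ 0.00640; vertical flow is downward

Total head at PZ-3: h = 337.05 m (water level in the standpipe).
Total head at PZ-6: h = 336.82 m.
Δh = h(PZ-3) − h(PZ-6) = 337.05 − 336.82 = 0.23 m.
Vertical separation Δz = 301.28 − 265.32 = 35.96 m.
|i_v| = |Δh| / Δz = 0.23 / 35.96 = 0.00640.
Head is higher in the shallow piezometer, so vertical flow is downward (recharge condition).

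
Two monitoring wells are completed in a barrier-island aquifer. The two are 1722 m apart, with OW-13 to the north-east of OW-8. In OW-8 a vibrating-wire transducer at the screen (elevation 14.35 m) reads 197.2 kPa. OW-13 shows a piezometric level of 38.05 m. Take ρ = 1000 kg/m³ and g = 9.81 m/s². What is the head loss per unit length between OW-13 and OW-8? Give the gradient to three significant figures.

i ≈ 0.00209 m/m

Pressure head at OW-8: ψ = P/(ρg) = 197.2×1000 / (1000 × 9.81) = 20.10 m.
Total head at OW-8: h = z + ψ = 14.35 + 20.10 = 34.45 m.
Total head at OW-13: h = 38.05 m (water level in the piezometer is the total head).
Head difference: h(OW-8) − h(OW-13) = 34.45 − 38.05 = -3.60 m.
Hydraulic gradient: i = |Δh| / L = 3.60 / 1722 = 0.00209.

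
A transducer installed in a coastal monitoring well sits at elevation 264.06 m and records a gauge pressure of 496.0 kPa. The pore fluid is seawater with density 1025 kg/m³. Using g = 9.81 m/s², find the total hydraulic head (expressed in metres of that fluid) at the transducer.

ψ = P/(ρg) = 496.0×1000 / (1025 × 9.81) = 49.33 m.
h = z + ψ = 264.06 + 49.33 = 313.39 m.

h ≈ 313.39 m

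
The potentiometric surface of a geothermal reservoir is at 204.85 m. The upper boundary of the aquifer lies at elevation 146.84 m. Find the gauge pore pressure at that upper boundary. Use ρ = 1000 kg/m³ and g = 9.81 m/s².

Pressure head at the aquifer top: ψ = h − z = 204.85 − 146.84 = 58.01 m.
P = ρgψ = 1000 × 9.81 × 58.01 = 569078 Pa ≈ 569 kPa.

P ≈ 569 kPa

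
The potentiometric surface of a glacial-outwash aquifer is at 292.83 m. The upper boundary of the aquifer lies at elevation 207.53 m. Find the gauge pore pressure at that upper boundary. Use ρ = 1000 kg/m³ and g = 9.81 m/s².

P ≈ 837 kPa

Pressure head at the aquifer top: ψ = h − z = 292.83 − 207.53 = 85.30 m.
P = ρgψ = 1000 × 9.81 × 85.30 = 836793 Pa ≈ 837 kPa.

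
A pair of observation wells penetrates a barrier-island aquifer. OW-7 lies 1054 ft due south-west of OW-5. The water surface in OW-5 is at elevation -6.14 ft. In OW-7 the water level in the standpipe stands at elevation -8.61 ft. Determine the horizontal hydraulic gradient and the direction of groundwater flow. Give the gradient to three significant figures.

i ≈ 0.00234; groundwater flows toward the south-west

Total head at OW-5: h = -6.14 ft (water level in the piezometer is the total head).
Total head at OW-7: h = -8.61 ft (water level in the piezometer is the total head).
Head difference: h(OW-5) − h(OW-7) = -6.14 − (-8.61) = 2.47 ft.
Hydraulic gradient: i = |Δh| / L = 2.47 / 1054 = 0.00234.
Flow is from higher to lower head: from OW-5 toward OW-7, i.e. toward the south-west.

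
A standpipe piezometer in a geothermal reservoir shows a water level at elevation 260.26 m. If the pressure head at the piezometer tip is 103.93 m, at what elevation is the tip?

z = h − ψ = 260.26 − 103.93 = 156.33 m.

z ≈ 156.33 m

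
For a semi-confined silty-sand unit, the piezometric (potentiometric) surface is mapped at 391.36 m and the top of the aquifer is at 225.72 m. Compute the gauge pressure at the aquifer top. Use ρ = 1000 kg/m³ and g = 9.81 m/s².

P ≈ 1620 kPa

Pressure head at the aquifer top: ψ = h − z = 391.36 − 225.72 = 165.64 m.
P = ρgψ = 1000 × 9.81 × 165.64 = 1624928 Pa ≈ 1620 kPa.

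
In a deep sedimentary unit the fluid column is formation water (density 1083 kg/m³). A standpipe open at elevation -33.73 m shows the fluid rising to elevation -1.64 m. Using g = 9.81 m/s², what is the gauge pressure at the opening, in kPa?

Pressure head ψ = h − z = -1.64 − (-33.73) = 32.09 m.
P = ρgψ = 1083 × 9.81 × 32.09 = 340932 Pa ≈ 341 kPa.

P ≈ 341 kPa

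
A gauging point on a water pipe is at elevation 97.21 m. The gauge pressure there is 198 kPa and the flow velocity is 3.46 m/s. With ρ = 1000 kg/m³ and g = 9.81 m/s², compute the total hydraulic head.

Pressure head ψ = P/(ρg) = 198×1000 / (1000 × 9.81) = 20.18 m.
Velocity head = v²/(2g) = 3.46² / (2 × 9.81) = 0.610 m.
h = z + ψ + v²/(2g) = 97.21 + 20.18 + 0.610 = 118.00 m.

h ≈ 118.00 m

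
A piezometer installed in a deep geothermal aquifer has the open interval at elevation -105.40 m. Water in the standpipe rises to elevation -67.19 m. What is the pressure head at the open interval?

Total head h = -67.19 m (the water-surface elevation in the piezometer).
Pressure head ψ = h − z = -67.19 − (-105.40) = 38.21 m.

ψ ≈ 38.21 m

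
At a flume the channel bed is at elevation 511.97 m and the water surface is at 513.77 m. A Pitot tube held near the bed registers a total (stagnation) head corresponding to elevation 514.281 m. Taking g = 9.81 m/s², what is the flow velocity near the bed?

v ≈ 3.17 m/s

Near the bed, under hydrostatic conditions, the piezometric head (z + ψ) equals the free-surface elevation, 513.77 m.
Velocity head = total − piezometric = 514.281 − 513.77 = 0.511 m.
v = √(2g·h_v) = √(2 × 9.81 × 0.511) = 3.17 m/s.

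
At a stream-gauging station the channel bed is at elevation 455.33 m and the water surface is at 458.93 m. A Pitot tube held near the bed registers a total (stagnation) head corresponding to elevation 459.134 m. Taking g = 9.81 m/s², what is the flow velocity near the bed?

v ≈ 2.00 m/s

Near the bed, under hydrostatic conditions, the piezometric head (z + ψ) equals the free-surface elevation, 458.93 m.
Velocity head = total − piezometric = 459.134 − 458.93 = 0.204 m.
v = √(2g·h_v) = √(2 × 9.81 × 0.204) = 2.00 m/s.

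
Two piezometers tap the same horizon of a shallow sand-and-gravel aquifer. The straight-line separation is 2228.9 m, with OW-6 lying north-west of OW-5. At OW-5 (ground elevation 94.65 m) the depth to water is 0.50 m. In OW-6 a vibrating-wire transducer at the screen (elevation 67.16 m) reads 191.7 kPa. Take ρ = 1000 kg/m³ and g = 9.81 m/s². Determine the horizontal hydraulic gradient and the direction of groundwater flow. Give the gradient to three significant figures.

i ≈ 0.00334; groundwater flows toward the north-west

Total head at OW-5: h = 94.65 − 0.50 = 94.15 m.
Pressure head at OW-6: ψ = P/(ρg) = 191.7×1000 / (1000 × 9.81) = 19.54 m.
Total head at OW-6: h = z + ψ = 67.16 + 19.54 = 86.70 m.
Head difference: h(OW-5) − h(OW-6) = 94.15 − 86.70 = 7.45 m.
Hydraulic gradient: i = |Δh| / L = 7.45 / 2228.9 = 0.00334.
Flow is from higher to lower head: from OW-5 toward OW-6, i.e. toward the north-west.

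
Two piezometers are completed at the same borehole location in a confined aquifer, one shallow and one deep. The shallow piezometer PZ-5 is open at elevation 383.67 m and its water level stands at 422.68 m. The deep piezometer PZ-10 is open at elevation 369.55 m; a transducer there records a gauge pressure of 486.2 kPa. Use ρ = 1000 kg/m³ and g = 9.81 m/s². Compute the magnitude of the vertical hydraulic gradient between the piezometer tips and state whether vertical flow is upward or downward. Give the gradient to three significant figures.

|i_v| ≈ 0.253; vertical flow is downward

Total head at PZ-5: h = 422.68 m (water level in the standpipe).
Pressure head at PZ-10: ψ = P/(ρg) = 486.2×1000 / (1000 × 9.81) = 49.56 m.
Total head at PZ-10: h = z + ψ = 369.55 + 49.56 = 419.11 m.
Δh = h(PZ-5) − h(PZ-10) = 422.68 − 419.11 = 3.57 m.
Vertical separation Δz = 383.67 − 369.55 = 14.12 m.
|i_v| = |Δh| / Δz = 3.57 / 14.12 = 0.253.
Head is higher in the shallow piezometer, so vertical flow is downward (recharge condition).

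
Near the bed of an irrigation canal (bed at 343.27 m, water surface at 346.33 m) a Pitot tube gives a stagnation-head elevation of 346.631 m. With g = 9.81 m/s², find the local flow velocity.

Near the bed, under hydrostatic conditions, the piezometric head (z + ψ) equals the free-surface elevation, 346.33 m.
Velocity head = total − piezometric = 346.631 − 346.33 = 0.301 m.
v = √(2g·h_v) = √(2 × 9.81 × 0.301) = 2.43 m/s.

v ≈ 2.43 m/s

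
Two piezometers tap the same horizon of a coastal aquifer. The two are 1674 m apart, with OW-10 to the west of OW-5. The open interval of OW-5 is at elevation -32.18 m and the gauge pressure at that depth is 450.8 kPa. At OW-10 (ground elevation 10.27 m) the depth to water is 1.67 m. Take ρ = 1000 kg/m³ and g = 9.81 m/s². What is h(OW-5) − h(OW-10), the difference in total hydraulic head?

Pressure head at OW-5: ψ = P/(ρg) = 450.8×1000 / (1000 × 9.81) = 45.95 m.
Total head at OW-5: h = z + ψ = -32.18 + 45.95 = 13.77 m.
Total head at OW-10: h = 10.27 − 1.67 = 8.60 m.
Head difference: h(OW-5) − h(OW-10) = 13.77 − 8.60 = 5.17 m.

Δh ≈ 5.17 m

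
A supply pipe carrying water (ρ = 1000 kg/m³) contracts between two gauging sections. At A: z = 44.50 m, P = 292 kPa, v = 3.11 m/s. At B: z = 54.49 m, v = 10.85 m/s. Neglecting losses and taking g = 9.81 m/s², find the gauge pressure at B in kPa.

P₂ ≈ 140 kPa

Pressure head at A: ψ₁ = P₁/(ρg) = 292×1000 / (1000 × 9.81) = 29.77 m.
Velocity heads: v₁²/2g = 3.11²/19.62 = 0.493 m; v₂²/2g = 10.85²/19.62 = 6.000 m.
Total head H = z₁ + ψ₁ + v₁²/2g = 44.50 + 29.77 + 0.493 = 74.76 m.
ψ₂ = H − z₂ − v₂²/2g = 74.76 − 54.49 − 6.000 = 14.27 m.
P₂ = ρgψ₂ = 1000 × 9.81 × 14.27 ≈ 140 kPa.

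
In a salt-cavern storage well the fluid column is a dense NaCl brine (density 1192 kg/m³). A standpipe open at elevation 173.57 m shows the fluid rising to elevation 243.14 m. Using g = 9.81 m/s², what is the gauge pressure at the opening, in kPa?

Pressure head ψ = h − z = 243.14 − 173.57 = 69.57 m.
P = ρgψ = 1192 × 9.81 × 69.57 = 813518 Pa ≈ 814 kPa.

P ≈ 814 kPa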